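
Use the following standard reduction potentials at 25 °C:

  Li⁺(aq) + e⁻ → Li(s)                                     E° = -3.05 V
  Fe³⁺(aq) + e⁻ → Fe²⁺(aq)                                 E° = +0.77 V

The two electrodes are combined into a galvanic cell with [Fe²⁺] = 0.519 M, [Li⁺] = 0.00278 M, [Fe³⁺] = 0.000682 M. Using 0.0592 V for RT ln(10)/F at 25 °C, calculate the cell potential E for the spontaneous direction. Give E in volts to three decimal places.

+3.801 V

Fe³⁺/Fe²⁺ is the cathode (higher E°), Li⁺/Li the anode: E°cell = +0.77 − (-3.05) = +3.82 V, n = 1.
Overall: Fe³⁺(aq) + Li(s) → Fe²⁺(aq) + Li⁺(aq)
Q = [Fe²⁺]·[Li⁺] / ([Fe³⁺]); log Q = 0.325.
E = E° − (0.0592/n) log Q = +3.82 − (0.0592/1)(0.325) = +3.801 V.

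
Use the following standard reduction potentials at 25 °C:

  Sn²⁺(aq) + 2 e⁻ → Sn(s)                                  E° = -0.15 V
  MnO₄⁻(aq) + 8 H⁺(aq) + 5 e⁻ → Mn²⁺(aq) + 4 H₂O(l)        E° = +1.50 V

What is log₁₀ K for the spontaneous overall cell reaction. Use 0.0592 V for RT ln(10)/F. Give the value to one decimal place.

Cathode: MnO₄⁻/Mn²⁺; anode: Sn²⁺/Sn. E°cell = +1.65 V, n = 10.
log K = nE°cell / 0.0592 = (10)(+1.65) / 0.0592 = 278.7.

278.7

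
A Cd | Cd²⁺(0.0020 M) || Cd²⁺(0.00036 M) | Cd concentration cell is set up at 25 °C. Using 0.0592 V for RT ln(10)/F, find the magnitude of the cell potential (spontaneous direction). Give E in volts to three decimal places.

For a concentration cell E°cell = 0. The 0.0020 M side is the cathode (reduction is favoured where [Cd²⁺] is higher).
With n = 2, E = −(0.0592/2) log([Cd²⁺]ₐₙ/[Cd²⁺]꜀ₐₜ) = −(0.0592/2) log(0.00036/0.002) = −(0.0592/2)(-0.745) = +0.022 V.

+0.022 V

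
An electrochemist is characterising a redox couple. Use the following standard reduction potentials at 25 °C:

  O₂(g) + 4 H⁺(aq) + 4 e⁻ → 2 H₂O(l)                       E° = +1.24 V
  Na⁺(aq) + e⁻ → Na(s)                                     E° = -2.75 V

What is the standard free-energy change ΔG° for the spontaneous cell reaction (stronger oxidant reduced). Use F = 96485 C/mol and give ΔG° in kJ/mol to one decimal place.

-1539.9 kJ/mol

O₂/H₂O (E° = +1.24 V) is the cathode; Na⁺/Na (E° = -2.75 V) is the anode, so E°cell = +3.99 V.
Balancing electrons gives n = 4 (lcm of 4 and 1).
ΔG° = −nFE° = −(4)(96485)(+3.99) = -1,539,901 J = -1539.9 kJ/mol.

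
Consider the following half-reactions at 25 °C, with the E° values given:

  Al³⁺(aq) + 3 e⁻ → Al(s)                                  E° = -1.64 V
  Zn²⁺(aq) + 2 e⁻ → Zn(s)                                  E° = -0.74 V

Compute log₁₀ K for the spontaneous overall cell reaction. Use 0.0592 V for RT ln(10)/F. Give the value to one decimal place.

91.2

Cathode: Zn²⁺/Zn; anode: Al³⁺/Al. E°cell = +0.90 V, n = 6.
log K = nE°cell / 0.0592 = (6)(+0.90) / 0.0592 = 91.2.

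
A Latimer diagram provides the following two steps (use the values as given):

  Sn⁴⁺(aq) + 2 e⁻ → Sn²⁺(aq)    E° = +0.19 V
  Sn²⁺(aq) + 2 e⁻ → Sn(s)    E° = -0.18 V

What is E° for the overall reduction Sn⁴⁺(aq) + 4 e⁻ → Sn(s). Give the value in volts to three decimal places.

+0.005 V

Standard free energies of sequential steps add: ΔG°₃ = ΔG°₁ + ΔG°₂, so n₃E°₃ = n₁E°₁ + n₂E°₂.
E°₃ = (2×+0.19 + 2×-0.18) / 4 = (+0.020) / 4 = +0.005 V.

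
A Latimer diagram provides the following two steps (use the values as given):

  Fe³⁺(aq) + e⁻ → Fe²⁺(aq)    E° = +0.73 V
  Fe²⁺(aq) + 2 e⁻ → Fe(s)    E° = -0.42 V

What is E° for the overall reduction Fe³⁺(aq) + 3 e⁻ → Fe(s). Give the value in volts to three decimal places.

Adding the free-energy changes (−nFE°) of the two steps gives −n₃FE°₃ = −n₁FE°₁ − n₂FE°₂.
E°₃ = (1×+0.73 + 2×-0.42) / 3 = (-0.110) / 3 = -0.037 V.

-0.037 V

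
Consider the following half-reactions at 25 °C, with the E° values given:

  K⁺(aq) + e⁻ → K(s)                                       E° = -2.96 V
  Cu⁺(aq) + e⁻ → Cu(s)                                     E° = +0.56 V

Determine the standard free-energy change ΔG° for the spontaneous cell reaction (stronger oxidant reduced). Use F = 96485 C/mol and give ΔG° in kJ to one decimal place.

Cu⁺/Cu (E° = +0.56 V) is the cathode; K⁺/K (E° = -2.96 V) is the anode, so E°cell = +3.52 V.
Balancing electrons gives n = 1 (lcm of 1 and 1).
ΔG° = −nFE° = −(1)(96485)(+3.52) = -339,627 J = -339.6 kJ.

-339.6 kJ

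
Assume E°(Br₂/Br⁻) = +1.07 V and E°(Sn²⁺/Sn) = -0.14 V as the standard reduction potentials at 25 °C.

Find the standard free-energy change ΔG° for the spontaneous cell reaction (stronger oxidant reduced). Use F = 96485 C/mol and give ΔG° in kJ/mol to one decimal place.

Br₂/Br⁻ (E° = +1.07 V) is the cathode; Sn²⁺/Sn (E° = -0.14 V) is the anode, so E°cell = +1.21 V.
Balancing electrons gives n = 2 (lcm of 2 and 2).
ΔG° = −nFE° = −(2)(96485)(+1.21) = -233,494 J = -233.5 kJ/mol.

-233.5 kJ/mol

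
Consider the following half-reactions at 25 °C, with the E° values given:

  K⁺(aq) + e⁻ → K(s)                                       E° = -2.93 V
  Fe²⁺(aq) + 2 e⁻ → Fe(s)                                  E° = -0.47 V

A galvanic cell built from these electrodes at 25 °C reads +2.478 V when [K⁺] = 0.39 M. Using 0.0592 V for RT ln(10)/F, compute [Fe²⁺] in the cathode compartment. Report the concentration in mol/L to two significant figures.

Fe²⁺/Fe is the cathode, K⁺/K the anode: E°cell = +2.46 V, n = 2.
Overall reaction: Fe²⁺(aq) + 2 K(s) → Fe(s) + 2 K⁺(aq); Q = [K⁺]^2/[Fe²⁺]^1.
From E = E° − (0.0592/n) log Q: log Q = (E° − E)·n/0.0592 = (+2.46 − (+2.478))·2/0.0592 = -0.6081.
So 1·log[Fe²⁺] = 2·log(0.39) − log Q = -0.8179 − (-0.6081) = -0.2098; [Fe²⁺] = 10^(-0.2098) ≈ 0.62 M.

0.62 M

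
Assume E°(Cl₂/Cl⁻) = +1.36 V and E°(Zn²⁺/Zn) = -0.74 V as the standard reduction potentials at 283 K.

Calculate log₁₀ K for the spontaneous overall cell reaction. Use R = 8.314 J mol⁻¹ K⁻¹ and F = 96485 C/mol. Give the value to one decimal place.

74.8

Cathode: Cl₂/Cl⁻; anode: Zn²⁺/Zn. E°cell = (+1.36) − (-0.74) = +2.10 V, with n = 2.
ΔG° = −nFE° = −RT ln K, so ln K = nFE°/(RT) = (2)(96485)(+2.10) / ((8.314)(283)) = 172.232.
log₁₀ K = 172.232 / ln 10 = 74.8.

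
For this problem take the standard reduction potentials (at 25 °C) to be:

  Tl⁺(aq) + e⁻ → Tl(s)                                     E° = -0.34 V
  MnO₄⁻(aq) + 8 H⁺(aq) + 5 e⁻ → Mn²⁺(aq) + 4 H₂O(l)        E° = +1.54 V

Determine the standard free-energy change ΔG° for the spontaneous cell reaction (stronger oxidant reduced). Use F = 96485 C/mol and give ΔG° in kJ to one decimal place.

-907.0 kJ

MnO₄⁻/Mn²⁺ (E° = +1.54 V) is the cathode; Tl⁺/Tl (E° = -0.34 V) is the anode, so E°cell = +1.88 V.
Balancing electrons gives n = 5 (lcm of 5 and 1).
ΔG° = −nFE° = −(5)(96485)(+1.88) = -906,959 J = -907.0 kJ.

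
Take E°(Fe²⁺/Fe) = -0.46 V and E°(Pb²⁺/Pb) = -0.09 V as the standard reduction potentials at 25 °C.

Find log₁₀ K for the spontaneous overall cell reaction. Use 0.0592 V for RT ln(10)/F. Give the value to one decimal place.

12.5

Cathode: Pb²⁺/Pb; anode: Fe²⁺/Fe. E°cell = +0.37 V, n = 2.
log K = nE°cell / 0.0592 = (2)(+0.37) / 0.0592 = 12.5.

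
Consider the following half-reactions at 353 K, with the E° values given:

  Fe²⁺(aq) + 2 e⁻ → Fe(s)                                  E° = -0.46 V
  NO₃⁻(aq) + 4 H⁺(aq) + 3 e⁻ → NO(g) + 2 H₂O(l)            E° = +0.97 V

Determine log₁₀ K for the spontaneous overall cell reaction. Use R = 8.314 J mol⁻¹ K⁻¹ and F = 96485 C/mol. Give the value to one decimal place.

Cathode: NO₃⁻/NO; anode: Fe²⁺/Fe. E°cell = (+0.97) − (-0.46) = +1.43 V, with n = 6.
ΔG° = −nFE° = −RT ln K, so ln K = nFE°/(RT) = (6)(96485)(+1.43) / ((8.314)(353)) = 282.074.
log₁₀ K = 282.074 / ln 10 = 122.5.

122.5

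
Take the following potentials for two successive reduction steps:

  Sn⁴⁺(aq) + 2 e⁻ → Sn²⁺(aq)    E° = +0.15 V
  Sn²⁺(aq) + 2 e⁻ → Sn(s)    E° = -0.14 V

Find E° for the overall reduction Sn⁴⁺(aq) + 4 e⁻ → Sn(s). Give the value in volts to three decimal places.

+0.005 V

Since ΔG° = −nFE° is additive over sequential reductions, n₃E°₃ = n₁E°₁ + n₂E°₂.
E°₃ = (2×+0.15 + 2×-0.14) / 4 = (+0.020) / 4 = +0.005 V.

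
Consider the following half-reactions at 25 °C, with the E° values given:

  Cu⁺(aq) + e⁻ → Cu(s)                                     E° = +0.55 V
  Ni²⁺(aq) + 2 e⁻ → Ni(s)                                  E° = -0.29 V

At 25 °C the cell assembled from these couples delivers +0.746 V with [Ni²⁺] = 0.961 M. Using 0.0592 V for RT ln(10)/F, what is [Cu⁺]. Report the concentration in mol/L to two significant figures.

Cu⁺/Cu is the cathode, Ni²⁺/Ni the anode: E°cell = +0.84 V, n = 2.
Overall reaction: 2 Cu⁺(aq) + Ni(s) → 2 Cu(s) + Ni²⁺(aq); Q = [Ni²⁺]^1/[Cu⁺]^2.
From E = E° − (0.0592/n) log Q: log Q = (E° − E)·n/0.0592 = (+0.84 − (+0.746))·2/0.0592 = 3.1757.
So 2·log[Cu⁺] = 1·log(0.961) − log Q = -0.0173 − (3.1757) = -3.1930; log[Cu⁺] = -3.1930 / 2 = -1.5965; [Cu⁺] = 10^(-1.5965) ≈ 0.025 M.

0.025 M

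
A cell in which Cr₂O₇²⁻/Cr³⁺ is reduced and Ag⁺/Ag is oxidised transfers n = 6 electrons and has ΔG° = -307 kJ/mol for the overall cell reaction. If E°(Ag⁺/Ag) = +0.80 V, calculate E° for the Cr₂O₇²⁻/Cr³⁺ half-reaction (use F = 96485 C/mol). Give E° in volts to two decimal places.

E°cell = −ΔG°/(nF) = −(-307×10³)/((6)(96485)) = +0.530 V.
Since Cr₂O₇²⁻/Cr³⁺ is the cathode and Ag⁺/Ag the anode, E°cell = E°(Cr₂O₇²⁻/Cr³⁺) − E°(Ag⁺/Ag).
So E°(Cr₂O₇²⁻/Cr³⁺) = E°cell + E°(Ag⁺/Ag) = +0.530 + (+0.80) = +1.33 V.

+1.33 V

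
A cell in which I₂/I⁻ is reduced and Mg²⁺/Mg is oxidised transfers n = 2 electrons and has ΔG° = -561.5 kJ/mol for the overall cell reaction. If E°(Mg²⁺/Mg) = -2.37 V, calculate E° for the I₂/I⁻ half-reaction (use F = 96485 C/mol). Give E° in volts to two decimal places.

E°cell = −ΔG°/(nF) = −(-561.5×10³)/((2)(96485)) = +2.910 V.
Since I₂/I⁻ is the cathode and Mg²⁺/Mg the anode, E°cell = E°(I₂/I⁻) − E°(Mg²⁺/Mg).
So E°(I₂/I⁻) = E°cell + E°(Mg²⁺/Mg) = +2.910 + (-2.37) = +0.54 V.

+0.54 V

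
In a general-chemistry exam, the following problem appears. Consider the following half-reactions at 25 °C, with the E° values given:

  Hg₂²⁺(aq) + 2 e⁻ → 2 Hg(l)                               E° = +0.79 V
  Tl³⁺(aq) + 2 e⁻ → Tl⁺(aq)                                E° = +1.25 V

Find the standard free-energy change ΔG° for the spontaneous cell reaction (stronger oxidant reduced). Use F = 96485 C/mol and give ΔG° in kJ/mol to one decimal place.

Tl³⁺/Tl⁺ (E° = +1.25 V) is the cathode; Hg₂²⁺/Hg (E° = +0.79 V) is the anode, so E°cell = +0.46 V.
Balancing electrons gives n = 2 (lcm of 2 and 2).
ΔG° = −nFE° = −(2)(96485)(+0.46) = -88,766 J = -88.8 kJ/mol.

-88.8 kJ/mol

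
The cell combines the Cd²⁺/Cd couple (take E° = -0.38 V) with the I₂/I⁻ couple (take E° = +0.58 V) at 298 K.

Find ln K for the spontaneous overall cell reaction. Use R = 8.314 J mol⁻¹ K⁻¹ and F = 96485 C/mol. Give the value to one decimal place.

Cathode: I₂/I⁻; anode: Cd²⁺/Cd. E°cell = (+0.58) − (-0.38) = +0.96 V, with n = 2.
ΔG° = −nFE° = −RT ln K, so ln K = nFE°/(RT) = (2)(96485)(+0.96) / ((8.314)(298)) = 74.771.

74.8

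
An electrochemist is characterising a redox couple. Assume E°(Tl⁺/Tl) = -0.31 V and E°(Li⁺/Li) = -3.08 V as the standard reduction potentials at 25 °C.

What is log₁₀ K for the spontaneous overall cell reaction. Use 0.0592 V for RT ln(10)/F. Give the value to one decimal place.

Cathode: Tl⁺/Tl; anode: Li⁺/Li. E°cell = +2.77 V, n = 1.
log K = nE°cell / 0.0592 = (1)(+2.77) / 0.0592 = 46.8.

46.8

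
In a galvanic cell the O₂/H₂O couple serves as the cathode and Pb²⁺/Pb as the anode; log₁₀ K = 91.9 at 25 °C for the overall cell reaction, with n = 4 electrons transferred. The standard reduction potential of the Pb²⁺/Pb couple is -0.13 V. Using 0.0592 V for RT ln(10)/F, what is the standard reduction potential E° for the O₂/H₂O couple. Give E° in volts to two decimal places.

E°cell = (0.0592/n)·log K = (0.0592/4)(91.9) = +1.360 V.
Since O₂/H₂O is the cathode and Pb²⁺/Pb the anode, E°cell = E°(O₂/H₂O) − E°(Pb²⁺/Pb).
So E°(O₂/H₂O) = E°cell + E°(Pb²⁺/Pb) = +1.360 + (-0.13) = +1.23 V.

+1.23 V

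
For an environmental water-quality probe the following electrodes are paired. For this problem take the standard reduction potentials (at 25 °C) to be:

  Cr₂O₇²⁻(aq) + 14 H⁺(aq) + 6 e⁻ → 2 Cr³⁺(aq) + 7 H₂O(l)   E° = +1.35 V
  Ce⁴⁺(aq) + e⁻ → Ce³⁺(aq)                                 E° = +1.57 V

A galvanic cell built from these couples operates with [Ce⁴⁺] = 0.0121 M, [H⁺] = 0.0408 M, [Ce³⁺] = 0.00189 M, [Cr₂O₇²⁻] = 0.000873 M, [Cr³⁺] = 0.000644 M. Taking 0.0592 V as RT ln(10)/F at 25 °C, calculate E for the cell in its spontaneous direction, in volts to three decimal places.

Ce⁴⁺/Ce³⁺ is the cathode (higher E°), Cr₂O₇²⁻/Cr³⁺ the anode: E°cell = +1.57 − (+1.35) = +0.22 V, n = 6.
Overall: 6 Ce⁴⁺(aq) + 2 Cr³⁺(aq) + 7 H₂O(l) → 6 Ce³⁺(aq) + Cr₂O₇²⁻(aq) + 14 H⁺(aq)
Q = [Ce³⁺]^6·[Cr₂O₇²⁻]·[H⁺]^14 / ([Ce⁴⁺]^6·[Cr³⁺]^2); log Q = -20.965.
E = E° − (0.0592/n) log Q = +0.22 − (0.0592/6)(-20.965) = +0.427 V.

+0.427 V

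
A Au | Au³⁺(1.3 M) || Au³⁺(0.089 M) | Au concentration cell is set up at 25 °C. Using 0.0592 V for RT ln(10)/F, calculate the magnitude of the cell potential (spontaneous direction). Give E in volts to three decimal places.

+0.023 V

For a concentration cell E°cell = 0. The 1.3 M side is the cathode (reduction is favoured where [Au³⁺] is higher).
With n = 3, E = −(0.0592/3) log([Au³⁺]ₐₙ/[Au³⁺]꜀ₐₜ) = −(0.0592/3) log(0.089/1.3) = −(0.0592/3)(-1.165) = +0.023 V.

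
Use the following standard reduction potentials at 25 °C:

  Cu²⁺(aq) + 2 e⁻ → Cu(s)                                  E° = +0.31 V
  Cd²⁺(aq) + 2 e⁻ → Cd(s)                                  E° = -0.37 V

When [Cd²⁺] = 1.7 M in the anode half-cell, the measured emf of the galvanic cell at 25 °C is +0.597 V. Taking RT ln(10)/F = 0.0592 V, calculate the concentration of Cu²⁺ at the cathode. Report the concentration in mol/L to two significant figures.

0.0027 M

Cu²⁺/Cu is the cathode, Cd²⁺/Cd the anode: E°cell = +0.68 V, n = 2.
Overall reaction: Cu²⁺(aq) + Cd(s) → Cu(s) + Cd²⁺(aq); Q = [Cd²⁺]^1/[Cu²⁺]^1.
From E = E° − (0.0592/n) log Q: log Q = (E° − E)·n/0.0592 = (+0.68 − (+0.597))·2/0.0592 = 2.8041.
So 1·log[Cu²⁺] = 1·log(1.7) − log Q = 0.2304 − (2.8041) = -2.5737; [Cu²⁺] = 10^(-2.5737) ≈ 0.0027 M.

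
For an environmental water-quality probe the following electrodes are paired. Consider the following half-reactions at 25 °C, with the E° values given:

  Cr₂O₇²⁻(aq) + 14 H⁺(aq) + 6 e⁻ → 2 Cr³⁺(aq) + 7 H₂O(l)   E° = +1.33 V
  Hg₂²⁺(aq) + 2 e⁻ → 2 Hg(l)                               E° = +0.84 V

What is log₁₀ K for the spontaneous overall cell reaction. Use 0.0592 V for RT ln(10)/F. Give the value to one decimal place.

Cathode: Cr₂O₇²⁻/Cr³⁺; anode: Hg₂²⁺/Hg. E°cell = +0.49 V, n = 6.
log K = nE°cell / 0.0592 = (6)(+0.49) / 0.0592 = 49.7.

49.7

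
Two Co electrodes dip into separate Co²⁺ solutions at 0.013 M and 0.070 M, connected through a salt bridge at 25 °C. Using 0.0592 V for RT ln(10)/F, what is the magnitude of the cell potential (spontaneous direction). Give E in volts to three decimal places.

+0.022 V

For a concentration cell E°cell = 0. The 0.070 M side is the cathode (reduction is favoured where [Co²⁺] is higher).
With n = 2, E = −(0.0592/2) log([Co²⁺]ₐₙ/[Co²⁺]꜀ₐₜ) = −(0.0592/2) log(0.013/0.07) = −(0.0592/2)(-0.731) = +0.022 V.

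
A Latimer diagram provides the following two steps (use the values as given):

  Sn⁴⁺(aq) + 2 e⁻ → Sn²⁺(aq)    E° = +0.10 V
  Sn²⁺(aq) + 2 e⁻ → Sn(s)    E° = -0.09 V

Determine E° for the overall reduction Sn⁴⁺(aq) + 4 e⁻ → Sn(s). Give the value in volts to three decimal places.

+0.005 V

Standard free energies of sequential steps add: ΔG°₃ = ΔG°₁ + ΔG°₂, so n₃E°₃ = n₁E°₁ + n₂E°₂.
E°₃ = (2×+0.10 + 2×-0.09) / 4 = (+0.020) / 4 = +0.005 V.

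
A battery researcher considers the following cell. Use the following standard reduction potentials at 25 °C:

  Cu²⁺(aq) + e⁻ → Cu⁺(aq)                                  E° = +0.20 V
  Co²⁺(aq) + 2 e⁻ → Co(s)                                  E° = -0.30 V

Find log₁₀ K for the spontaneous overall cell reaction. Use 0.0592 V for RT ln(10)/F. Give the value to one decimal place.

Cathode: Cu²⁺/Cu⁺; anode: Co²⁺/Co. E°cell = +0.50 V, n = 2.
log K = nE°cell / 0.0592 = (2)(+0.50) / 0.0592 = 16.9.

16.9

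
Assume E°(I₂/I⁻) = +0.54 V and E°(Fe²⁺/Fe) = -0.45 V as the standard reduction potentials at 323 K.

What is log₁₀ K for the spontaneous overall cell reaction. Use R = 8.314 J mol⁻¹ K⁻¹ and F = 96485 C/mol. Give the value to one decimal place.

Cathode: I₂/I⁻; anode: Fe²⁺/Fe. E°cell = (+0.54) − (-0.45) = +0.99 V, with n = 2.
ΔG° = −nFE° = −RT ln K, so ln K = nFE°/(RT) = (2)(96485)(+0.99) / ((8.314)(323)) = 71.140.
log₁₀ K = 71.140 / ln 10 = 30.9.

30.9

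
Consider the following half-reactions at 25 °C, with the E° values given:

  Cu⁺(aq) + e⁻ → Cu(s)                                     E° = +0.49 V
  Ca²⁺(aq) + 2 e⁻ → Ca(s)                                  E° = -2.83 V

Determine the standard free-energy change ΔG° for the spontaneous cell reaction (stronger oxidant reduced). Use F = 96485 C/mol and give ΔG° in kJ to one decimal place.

-640.7 kJ

Cu⁺/Cu (E° = +0.49 V) is the cathode; Ca²⁺/Ca (E° = -2.83 V) is the anode, so E°cell = +3.32 V.
Balancing electrons gives n = 2 (lcm of 1 and 2).
ΔG° = −nFE° = −(2)(96485)(+3.32) = -640,660 J = -640.7 kJ.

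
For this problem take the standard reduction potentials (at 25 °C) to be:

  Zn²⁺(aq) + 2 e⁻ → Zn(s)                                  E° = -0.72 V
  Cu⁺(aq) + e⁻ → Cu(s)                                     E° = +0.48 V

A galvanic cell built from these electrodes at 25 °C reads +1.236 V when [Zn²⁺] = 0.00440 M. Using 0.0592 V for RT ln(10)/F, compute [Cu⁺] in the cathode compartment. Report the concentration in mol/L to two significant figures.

Cu⁺/Cu is the cathode, Zn²⁺/Zn the anode: E°cell = +1.20 V, n = 2.
Overall reaction: 2 Cu⁺(aq) + Zn(s) → 2 Cu(s) + Zn²⁺(aq); Q = [Zn²⁺]^1/[Cu⁺]^2.
From E = E° − (0.0592/n) log Q: log Q = (E° − E)·n/0.0592 = (+1.20 − (+1.236))·2/0.0592 = -1.2162.
So 2·log[Cu⁺] = 1·log(0.0044) − log Q = -2.3565 − (-1.2162) = -1.1403; log[Cu⁺] = -1.1403 / 2 = -0.5702; [Cu⁺] = 10^(-0.5702) ≈ 0.27 M.

0.27 M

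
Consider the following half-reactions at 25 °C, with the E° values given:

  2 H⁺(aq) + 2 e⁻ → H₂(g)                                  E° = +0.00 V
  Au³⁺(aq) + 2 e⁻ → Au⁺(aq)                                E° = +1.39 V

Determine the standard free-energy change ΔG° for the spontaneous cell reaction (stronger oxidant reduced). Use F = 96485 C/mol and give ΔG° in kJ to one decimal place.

-268.2 kJ

Au³⁺/Au⁺ (E° = +1.39 V) is the cathode; H⁺/H₂ (E° = +0.00 V) is the anode, so E°cell = +1.39 V.
Balancing electrons gives n = 2 (lcm of 2 and 2).
ΔG° = −nFE° = −(2)(96485)(+1.39) = -268,228 J = -268.2 kJ.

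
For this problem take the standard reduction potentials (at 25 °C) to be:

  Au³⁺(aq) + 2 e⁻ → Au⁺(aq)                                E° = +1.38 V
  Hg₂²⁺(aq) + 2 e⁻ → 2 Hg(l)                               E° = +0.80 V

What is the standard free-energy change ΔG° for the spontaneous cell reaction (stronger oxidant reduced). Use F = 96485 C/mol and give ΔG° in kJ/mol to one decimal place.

Au³⁺/Au⁺ (E° = +1.38 V) is the cathode; Hg₂²⁺/Hg (E° = +0.80 V) is the anode, so E°cell = +0.58 V.
Balancing electrons gives n = 2 (lcm of 2 and 2).
ΔG° = −nFE° = −(2)(96485)(+0.58) = -111,923 J = -111.9 kJ/mol.

-111.9 kJ/mol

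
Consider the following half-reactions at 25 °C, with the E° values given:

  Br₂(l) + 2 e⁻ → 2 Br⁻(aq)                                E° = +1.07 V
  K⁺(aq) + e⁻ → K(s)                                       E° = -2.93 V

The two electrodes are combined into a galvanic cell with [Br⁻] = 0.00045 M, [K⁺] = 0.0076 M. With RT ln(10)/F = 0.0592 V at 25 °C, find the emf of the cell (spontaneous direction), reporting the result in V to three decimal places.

+4.324 V

Br₂/Br⁻ is the cathode (higher E°), K⁺/K the anode: E°cell = +1.07 − (-2.93) = +4.00 V, n = 2.
Overall: Br₂(l) + 2 K(s) → 2 Br⁻(aq) + 2 K⁺(aq)
Q = [Br⁻]^2·[K⁺]^2; log Q = -10.932.
E = E° − (0.0592/n) log Q = +4.00 − (0.0592/2)(-10.932) = +4.324 V.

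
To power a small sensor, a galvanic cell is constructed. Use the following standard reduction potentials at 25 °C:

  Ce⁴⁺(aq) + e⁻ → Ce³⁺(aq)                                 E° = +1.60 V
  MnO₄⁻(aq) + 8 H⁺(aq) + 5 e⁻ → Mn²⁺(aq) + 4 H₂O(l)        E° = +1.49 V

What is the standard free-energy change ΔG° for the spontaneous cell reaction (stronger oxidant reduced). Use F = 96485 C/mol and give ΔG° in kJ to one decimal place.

Ce⁴⁺/Ce³⁺ (E° = +1.60 V) is the cathode; MnO₄⁻/Mn²⁺ (E° = +1.49 V) is the anode, so E°cell = +0.11 V.
Balancing electrons gives n = 5 (lcm of 1 and 5).
ΔG° = −nFE° = −(5)(96485)(+0.11) = -53,067 J = -53.1 kJ.

-53.1 kJ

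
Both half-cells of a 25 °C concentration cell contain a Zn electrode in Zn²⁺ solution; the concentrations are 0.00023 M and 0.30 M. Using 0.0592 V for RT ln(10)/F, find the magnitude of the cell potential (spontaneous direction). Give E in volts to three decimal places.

+0.092 V

For a concentration cell E°cell = 0. The 0.30 M side is the cathode (reduction is favoured where [Zn²⁺] is higher).
With n = 2, E = −(0.0592/2) log([Zn²⁺]ₐₙ/[Zn²⁺]꜀ₐₜ) = −(0.0592/2) log(0.00023/0.3) = −(0.0592/2)(-3.115) = +0.092 V.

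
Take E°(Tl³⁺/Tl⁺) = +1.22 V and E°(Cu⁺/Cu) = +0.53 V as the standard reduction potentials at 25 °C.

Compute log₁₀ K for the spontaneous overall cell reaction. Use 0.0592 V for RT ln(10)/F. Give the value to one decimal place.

Cathode: Tl³⁺/Tl⁺; anode: Cu⁺/Cu. E°cell = +0.69 V, n = 2.
log K = nE°cell / 0.0592 = (2)(+0.69) / 0.0592 = 23.3.

23.3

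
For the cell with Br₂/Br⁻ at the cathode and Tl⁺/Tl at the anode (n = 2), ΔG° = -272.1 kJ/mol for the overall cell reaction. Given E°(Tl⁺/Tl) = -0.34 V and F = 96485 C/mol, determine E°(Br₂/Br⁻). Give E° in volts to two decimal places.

+1.07 V

E°cell = −ΔG°/(nF) = −(-272.1×10³)/((2)(96485)) = +1.410 V.
Since Br₂/Br⁻ is the cathode and Tl⁺/Tl the anode, E°cell = E°(Br₂/Br⁻) − E°(Tl⁺/Tl).
So E°(Br₂/Br⁻) = E°cell + E°(Tl⁺/Tl) = +1.410 + (-0.34) = +1.07 V.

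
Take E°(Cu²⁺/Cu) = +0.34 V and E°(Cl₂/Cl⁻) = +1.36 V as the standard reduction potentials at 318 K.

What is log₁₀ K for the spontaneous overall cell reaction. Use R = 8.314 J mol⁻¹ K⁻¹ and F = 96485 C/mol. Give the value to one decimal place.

Cathode: Cl₂/Cl⁻; anode: Cu²⁺/Cu. E°cell = (+1.36) − (+0.34) = +1.02 V, with n = 2.
ΔG° = −nFE° = −RT ln K, so ln K = nFE°/(RT) = (2)(96485)(+1.02) / ((8.314)(318)) = 74.448.
log₁₀ K = 74.448 / ln 10 = 32.3.

32.3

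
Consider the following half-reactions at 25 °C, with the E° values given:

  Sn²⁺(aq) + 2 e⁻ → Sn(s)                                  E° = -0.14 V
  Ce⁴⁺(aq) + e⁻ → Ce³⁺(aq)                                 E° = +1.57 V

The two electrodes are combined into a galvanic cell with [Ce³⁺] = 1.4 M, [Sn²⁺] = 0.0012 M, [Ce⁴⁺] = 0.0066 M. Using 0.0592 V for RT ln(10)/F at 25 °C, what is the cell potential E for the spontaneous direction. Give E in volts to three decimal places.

Ce⁴⁺/Ce³⁺ is the cathode (higher E°), Sn²⁺/Sn the anode: E°cell = +1.57 − (-0.14) = +1.71 V, n = 2.
Overall: 2 Ce⁴⁺(aq) + Sn(s) → 2 Ce³⁺(aq) + Sn²⁺(aq)
Q = [Ce³⁺]^2·[Sn²⁺] / ([Ce⁴⁺]^2); log Q = 1.732.
E = E° − (0.0592/n) log Q = +1.71 − (0.0592/2)(1.732) = +1.659 V.

+1.659 V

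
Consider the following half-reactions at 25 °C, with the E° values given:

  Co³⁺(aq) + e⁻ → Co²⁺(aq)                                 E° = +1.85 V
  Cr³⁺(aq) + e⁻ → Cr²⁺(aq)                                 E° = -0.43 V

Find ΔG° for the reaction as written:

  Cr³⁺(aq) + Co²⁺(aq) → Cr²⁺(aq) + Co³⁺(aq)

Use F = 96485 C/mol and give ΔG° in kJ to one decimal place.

+220.0 kJ

As written, Cr³⁺/Cr²⁺ is reduced (cathode) and Co³⁺/Co²⁺ is oxidised (anode), so E°cell = (-0.43) − (+1.85) = -2.28 V.
Balancing electrons gives n = 1.
ΔG° = −nFE° = −(1)(96485)(-2.28) = 219,986 J = +220.0 kJ.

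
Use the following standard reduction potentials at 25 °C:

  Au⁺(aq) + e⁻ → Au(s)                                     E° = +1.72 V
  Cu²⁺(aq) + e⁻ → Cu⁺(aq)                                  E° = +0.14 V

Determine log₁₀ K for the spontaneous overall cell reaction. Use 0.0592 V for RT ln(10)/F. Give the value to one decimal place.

26.7

Cathode: Au⁺/Au; anode: Cu²⁺/Cu⁺. E°cell = +1.58 V, n = 1.
log K = nE°cell / 0.0592 = (1)(+1.58) / 0.0592 = 26.7.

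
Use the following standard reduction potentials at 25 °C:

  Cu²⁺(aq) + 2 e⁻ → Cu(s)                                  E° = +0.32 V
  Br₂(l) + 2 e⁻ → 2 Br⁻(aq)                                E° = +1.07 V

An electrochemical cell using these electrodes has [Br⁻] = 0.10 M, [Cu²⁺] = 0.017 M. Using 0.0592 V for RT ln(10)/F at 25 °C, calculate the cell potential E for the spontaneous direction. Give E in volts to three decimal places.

+0.862 V

Br₂/Br⁻ is the cathode (higher E°), Cu²⁺/Cu the anode: E°cell = +1.07 − (+0.32) = +0.75 V, n = 2.
Overall: Br₂(l) + Cu(s) → 2 Br⁻(aq) + Cu²⁺(aq)
Q = [Br⁻]^2·[Cu²⁺]; log Q = -3.770.
E = E° − (0.0592/n) log Q = +0.75 − (0.0592/2)(-3.770) = +0.862 V.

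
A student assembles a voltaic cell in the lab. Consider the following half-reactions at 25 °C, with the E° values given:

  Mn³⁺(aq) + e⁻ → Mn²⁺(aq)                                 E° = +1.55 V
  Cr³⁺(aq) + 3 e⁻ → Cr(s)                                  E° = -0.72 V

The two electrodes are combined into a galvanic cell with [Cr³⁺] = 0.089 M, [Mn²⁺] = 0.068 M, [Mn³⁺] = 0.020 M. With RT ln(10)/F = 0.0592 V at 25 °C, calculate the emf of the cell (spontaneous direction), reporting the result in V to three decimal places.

Mn³⁺/Mn²⁺ is the cathode (higher E°), Cr³⁺/Cr the anode: E°cell = +1.55 − (-0.72) = +2.27 V, n = 3.
Overall: 3 Mn³⁺(aq) + Cr(s) → 3 Mn²⁺(aq) + Cr³⁺(aq)
Q = [Mn²⁺]^3·[Cr³⁺] / ([Mn³⁺]^3); log Q = 0.544.
E = E° − (0.0592/n) log Q = +2.27 − (0.0592/3)(0.544) = +2.259 V.

+2.259 V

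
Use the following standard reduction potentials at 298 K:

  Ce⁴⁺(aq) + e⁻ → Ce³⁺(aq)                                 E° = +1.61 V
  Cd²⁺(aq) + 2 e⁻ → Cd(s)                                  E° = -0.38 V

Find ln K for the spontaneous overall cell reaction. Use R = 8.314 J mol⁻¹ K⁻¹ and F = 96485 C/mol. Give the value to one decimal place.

155.0

Cathode: Ce⁴⁺/Ce³⁺; anode: Cd²⁺/Cd. E°cell = (+1.61) − (-0.38) = +1.99 V, with n = 2.
ΔG° = −nFE° = −RT ln K, so ln K = nFE°/(RT) = (2)(96485)(+1.99) / ((8.314)(298)) = 154.995.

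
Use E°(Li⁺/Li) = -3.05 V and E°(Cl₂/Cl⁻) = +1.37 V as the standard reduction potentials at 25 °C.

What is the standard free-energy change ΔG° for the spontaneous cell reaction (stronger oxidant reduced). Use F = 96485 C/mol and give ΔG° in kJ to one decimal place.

Cl₂/Cl⁻ (E° = +1.37 V) is the cathode; Li⁺/Li (E° = -3.05 V) is the anode, so E°cell = +4.42 V.
Balancing electrons gives n = 2 (lcm of 2 and 1).
ΔG° = −nFE° = −(2)(96485)(+4.42) = -852,927 J = -852.9 kJ.

-852.9 kJ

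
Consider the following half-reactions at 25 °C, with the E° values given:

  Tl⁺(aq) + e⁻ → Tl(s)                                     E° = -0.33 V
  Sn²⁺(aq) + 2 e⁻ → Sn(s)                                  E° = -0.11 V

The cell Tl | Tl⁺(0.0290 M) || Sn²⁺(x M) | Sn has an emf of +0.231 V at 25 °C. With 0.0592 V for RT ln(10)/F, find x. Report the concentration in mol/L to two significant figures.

0.0020 M

Sn²⁺/Sn is the cathode, Tl⁺/Tl the anode: E°cell = +0.22 V, n = 2.
Overall reaction: Sn²⁺(aq) + 2 Tl(s) → Sn(s) + 2 Tl⁺(aq); Q = [Tl⁺]^2/[Sn²⁺]^1.
From E = E° − (0.0592/n) log Q: log Q = (E° − E)·n/0.0592 = (+0.22 − (+0.231))·2/0.0592 = -0.3716.
So 1·log[Sn²⁺] = 2·log(0.029) − log Q = -3.0752 − (-0.3716) = -2.7036; [Sn²⁺] = 10^(-2.7036) ≈ 0.0020 M.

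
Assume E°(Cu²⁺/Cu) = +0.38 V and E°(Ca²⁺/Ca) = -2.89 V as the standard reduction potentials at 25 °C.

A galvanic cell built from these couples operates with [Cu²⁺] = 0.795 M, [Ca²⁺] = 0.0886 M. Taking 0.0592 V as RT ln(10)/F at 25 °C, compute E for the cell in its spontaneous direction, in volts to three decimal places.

Cu²⁺/Cu is the cathode (higher E°), Ca²⁺/Ca the anode: E°cell = +0.38 − (-2.89) = +3.27 V, n = 2.
Overall: Cu²⁺(aq) + Ca(s) → Cu(s) + Ca²⁺(aq)
Q = [Ca²⁺] / ([Cu²⁺]); log Q = -0.953.
E = E° − (0.0592/n) log Q = +3.27 − (0.0592/2)(-0.953) = +3.298 V.

+3.298 V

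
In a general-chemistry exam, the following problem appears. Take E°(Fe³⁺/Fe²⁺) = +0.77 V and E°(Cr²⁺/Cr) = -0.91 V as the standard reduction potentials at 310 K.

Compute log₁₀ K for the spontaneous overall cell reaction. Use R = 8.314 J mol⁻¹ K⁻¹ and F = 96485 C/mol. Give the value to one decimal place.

54.6

Cathode: Fe³⁺/Fe²⁺; anode: Cr²⁺/Cr. E°cell = (+0.77) − (-0.91) = +1.68 V, with n = 2.
ΔG° = −nFE° = −RT ln K, so ln K = nFE°/(RT) = (2)(96485)(+1.68) / ((8.314)(310)) = 125.785.
log₁₀ K = 125.785 / ln 10 = 54.6.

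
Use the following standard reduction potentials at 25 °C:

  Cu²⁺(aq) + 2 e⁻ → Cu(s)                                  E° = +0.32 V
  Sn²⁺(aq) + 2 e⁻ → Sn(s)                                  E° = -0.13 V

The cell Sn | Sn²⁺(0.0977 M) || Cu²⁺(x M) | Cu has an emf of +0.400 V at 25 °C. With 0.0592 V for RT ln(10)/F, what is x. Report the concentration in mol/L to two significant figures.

0.0020 M

Cu²⁺/Cu is the cathode, Sn²⁺/Sn the anode: E°cell = +0.45 V, n = 2.
Overall reaction: Cu²⁺(aq) + Sn(s) → Cu(s) + Sn²⁺(aq); Q = [Sn²⁺]^1/[Cu²⁺]^1.
From E = E° − (0.0592/n) log Q: log Q = (E° − E)·n/0.0592 = (+0.45 − (+0.400))·2/0.0592 = 1.6892.
So 1·log[Cu²⁺] = 1·log(0.0977) − log Q = -1.0101 − (1.6892) = -2.6993; [Cu²⁺] = 10^(-2.6993) ≈ 0.0020 M.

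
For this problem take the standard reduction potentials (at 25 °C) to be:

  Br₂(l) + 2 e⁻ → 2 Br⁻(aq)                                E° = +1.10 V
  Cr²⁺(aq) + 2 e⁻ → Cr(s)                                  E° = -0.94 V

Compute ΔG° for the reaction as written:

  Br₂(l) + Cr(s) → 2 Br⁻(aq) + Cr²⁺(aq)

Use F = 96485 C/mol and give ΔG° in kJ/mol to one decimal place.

As written, Br₂/Br⁻ is reduced (cathode) and Cr²⁺/Cr is oxidised (anode), so E°cell = (+1.10) − (-0.94) = +2.04 V.
Balancing electrons gives n = 2.
ΔG° = −nFE° = −(2)(96485)(+2.04) = -393,659 J = -393.7 kJ/mol.

-393.7 kJ/mol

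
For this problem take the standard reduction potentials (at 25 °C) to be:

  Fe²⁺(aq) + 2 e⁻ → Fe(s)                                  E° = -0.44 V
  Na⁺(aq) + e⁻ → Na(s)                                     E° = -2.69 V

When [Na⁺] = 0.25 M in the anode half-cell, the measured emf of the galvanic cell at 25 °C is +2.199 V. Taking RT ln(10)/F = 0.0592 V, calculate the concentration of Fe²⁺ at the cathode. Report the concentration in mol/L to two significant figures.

0.0012 M

Fe²⁺/Fe is the cathode, Na⁺/Na the anode: E°cell = +2.25 V, n = 2.
Overall reaction: Fe²⁺(aq) + 2 Na(s) → Fe(s) + 2 Na⁺(aq); Q = [Na⁺]^2/[Fe²⁺]^1.
From E = E° − (0.0592/n) log Q: log Q = (E° − E)·n/0.0592 = (+2.25 − (+2.199))·2/0.0592 = 1.7230.
So 1·log[Fe²⁺] = 2·log(0.25) − log Q = -1.2041 − (1.7230) = -2.9271; [Fe²⁺] = 10^(-2.9271) ≈ 0.0012 M.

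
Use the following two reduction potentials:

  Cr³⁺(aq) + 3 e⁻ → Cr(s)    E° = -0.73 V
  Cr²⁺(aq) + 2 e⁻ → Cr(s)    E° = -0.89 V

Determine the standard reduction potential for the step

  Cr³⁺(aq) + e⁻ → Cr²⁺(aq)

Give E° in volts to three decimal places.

-0.410 V

Sequential free energies add, so n₃E°₃ = n₁E°₁ + n₂E°₂.
With n₃ = 3, and the known step contributing 2×(-0.89) V, the unknown satisfies 1·E° = 3×(-0.73) − 2×(-0.89) = -0.410.
E° = -0.410 / 1 = -0.410 V.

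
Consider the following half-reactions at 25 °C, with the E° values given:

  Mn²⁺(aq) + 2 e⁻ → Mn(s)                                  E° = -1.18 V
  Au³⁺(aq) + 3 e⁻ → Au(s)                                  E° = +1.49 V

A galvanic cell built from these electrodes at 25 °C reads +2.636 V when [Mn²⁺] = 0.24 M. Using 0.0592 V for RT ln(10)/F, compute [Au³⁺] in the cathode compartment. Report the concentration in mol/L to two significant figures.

0.0022 M

Au³⁺/Au is the cathode, Mn²⁺/Mn the anode: E°cell = +2.67 V, n = 6.
Overall reaction: 2 Au³⁺(aq) + 3 Mn(s) → 2 Au(s) + 3 Mn²⁺(aq); Q = [Mn²⁺]^3/[Au³⁺]^2.
From E = E° − (0.0592/n) log Q: log Q = (E° − E)·n/0.0592 = (+2.67 − (+2.636))·6/0.0592 = 3.4459.
So 2·log[Au³⁺] = 3·log(0.24) − log Q = -1.8594 − (3.4459) = -5.3053; log[Au³⁺] = -5.3053 / 2 = -2.6526; [Au³⁺] = 10^(-2.6526) ≈ 0.0022 M.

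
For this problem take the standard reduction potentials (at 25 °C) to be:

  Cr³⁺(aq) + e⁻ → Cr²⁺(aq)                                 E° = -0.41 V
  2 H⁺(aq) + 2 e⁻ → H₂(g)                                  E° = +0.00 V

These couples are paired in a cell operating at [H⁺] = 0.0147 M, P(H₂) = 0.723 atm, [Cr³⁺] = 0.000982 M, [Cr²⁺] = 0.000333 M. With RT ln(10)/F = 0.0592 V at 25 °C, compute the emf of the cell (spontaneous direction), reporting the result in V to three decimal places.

+0.278 V

H⁺/H₂ is the cathode (higher E°), Cr³⁺/Cr²⁺ the anode: E°cell = +0.00 − (-0.41) = +0.41 V, n = 2.
Overall: 2 H⁺(aq) + 2 Cr²⁺(aq) → H₂(g) + 2 Cr³⁺(aq)
Q = P(H₂)·[Cr³⁺]^2 / ([H⁺]^2·[Cr²⁺]^2); log Q = 4.464.
E = E° − (0.0592/n) log Q = +0.41 − (0.0592/2)(4.464) = +0.278 V.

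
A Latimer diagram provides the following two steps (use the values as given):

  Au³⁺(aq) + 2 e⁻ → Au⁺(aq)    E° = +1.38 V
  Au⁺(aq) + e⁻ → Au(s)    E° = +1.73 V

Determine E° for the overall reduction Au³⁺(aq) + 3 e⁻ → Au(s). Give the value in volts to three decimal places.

Adding the free-energy changes (−nFE°) of the two steps gives −n₃FE°₃ = −n₁FE°₁ − n₂FE°₂.
E°₃ = (2×+1.38 + 1×+1.73) / 3 = (+4.490) / 3 = +1.497 V.

+1.497 V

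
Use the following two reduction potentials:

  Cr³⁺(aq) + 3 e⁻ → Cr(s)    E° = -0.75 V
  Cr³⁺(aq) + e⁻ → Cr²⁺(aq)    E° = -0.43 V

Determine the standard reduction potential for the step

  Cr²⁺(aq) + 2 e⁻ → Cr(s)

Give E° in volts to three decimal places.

-0.910 V

Sequential free energies add, so n₃E°₃ = n₁E°₁ + n₂E°₂.
With n₃ = 3, and the known step contributing 1×(-0.43) V, the unknown satisfies 2·E° = 3×(-0.75) − 1×(-0.43) = -1.820.
E° = -1.820 / 2 = -0.910 V.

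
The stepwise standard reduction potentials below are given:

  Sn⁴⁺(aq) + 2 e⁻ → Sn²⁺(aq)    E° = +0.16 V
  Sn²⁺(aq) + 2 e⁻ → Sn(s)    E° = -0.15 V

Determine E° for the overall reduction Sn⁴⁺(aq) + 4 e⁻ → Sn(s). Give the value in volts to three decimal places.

Standard free energies of sequential steps add: ΔG°₃ = ΔG°₁ + ΔG°₂, so n₃E°₃ = n₁E°₁ + n₂E°₂.
E°₃ = (2×+0.16 + 2×-0.15) / 4 = (+0.020) / 4 = +0.005 V.

+0.005 V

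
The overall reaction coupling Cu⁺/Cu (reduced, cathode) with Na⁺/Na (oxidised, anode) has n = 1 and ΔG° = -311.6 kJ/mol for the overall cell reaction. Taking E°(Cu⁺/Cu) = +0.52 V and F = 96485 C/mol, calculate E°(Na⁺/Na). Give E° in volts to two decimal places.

-2.71 V

E°cell = −ΔG°/(nF) = −(-311.6×10³)/((1)(96485)) = +3.230 V.
Since Cu⁺/Cu is the cathode and Na⁺/Na the anode, E°cell = E°(Cu⁺/Cu) − E°(Na⁺/Na).
So E°(Na⁺/Na) = E°(Cu⁺/Cu) − E°cell = (+0.52) − (+3.230) = -2.71 V.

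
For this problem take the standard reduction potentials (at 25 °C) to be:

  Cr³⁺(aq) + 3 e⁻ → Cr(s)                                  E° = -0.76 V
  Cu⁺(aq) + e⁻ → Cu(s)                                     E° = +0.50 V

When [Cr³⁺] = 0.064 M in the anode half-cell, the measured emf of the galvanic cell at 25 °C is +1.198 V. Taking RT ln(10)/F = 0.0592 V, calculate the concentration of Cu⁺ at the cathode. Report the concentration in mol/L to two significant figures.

0.036 M

Cu⁺/Cu is the cathode, Cr³⁺/Cr the anode: E°cell = +1.26 V, n = 3.
Overall reaction: 3 Cu⁺(aq) + Cr(s) → 3 Cu(s) + Cr³⁺(aq); Q = [Cr³⁺]^1/[Cu⁺]^3.
From E = E° − (0.0592/n) log Q: log Q = (E° − E)·n/0.0592 = (+1.26 − (+1.198))·3/0.0592 = 3.1419.
So 3·log[Cu⁺] = 1·log(0.064) − log Q = -1.1938 − (3.1419) = -4.3357; log[Cu⁺] = -4.3357 / 3 = -1.4452; [Cu⁺] = 10^(-1.4452) ≈ 0.036 M.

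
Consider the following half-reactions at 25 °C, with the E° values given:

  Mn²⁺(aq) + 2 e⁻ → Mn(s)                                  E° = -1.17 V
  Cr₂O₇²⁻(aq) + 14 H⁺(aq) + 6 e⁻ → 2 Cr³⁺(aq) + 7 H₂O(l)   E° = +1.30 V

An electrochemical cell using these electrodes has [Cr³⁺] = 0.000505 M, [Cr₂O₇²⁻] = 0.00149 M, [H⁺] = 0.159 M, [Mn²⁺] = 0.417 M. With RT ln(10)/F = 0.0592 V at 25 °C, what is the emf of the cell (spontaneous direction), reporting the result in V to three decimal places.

Cr₂O₇²⁻/Cr³⁺ is the cathode (higher E°), Mn²⁺/Mn the anode: E°cell = +1.30 − (-1.17) = +2.47 V, n = 6.
Overall: Cr₂O₇²⁻(aq) + 14 H⁺(aq) + 3 Mn(s) → 2 Cr³⁺(aq) + 7 H₂O(l) + 3 Mn²⁺(aq)
Q = [Cr³⁺]^2·[Mn²⁺]^3 / ([Cr₂O₇²⁻]·[H⁺]^14); log Q = 6.274.
E = E° − (0.0592/n) log Q = +2.47 − (0.0592/6)(6.274) = +2.408 V.

+2.408 V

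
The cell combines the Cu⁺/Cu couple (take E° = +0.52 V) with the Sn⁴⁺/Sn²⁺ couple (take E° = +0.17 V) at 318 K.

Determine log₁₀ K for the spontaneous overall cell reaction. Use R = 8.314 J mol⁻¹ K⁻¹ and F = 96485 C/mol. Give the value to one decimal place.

11.1

Cathode: Cu⁺/Cu; anode: Sn⁴⁺/Sn²⁺. E°cell = (+0.52) − (+0.17) = +0.35 V, with n = 2.
ΔG° = −nFE° = −RT ln K, so ln K = nFE°/(RT) = (2)(96485)(+0.35) / ((8.314)(318)) = 25.546.
log₁₀ K = 25.546 / ln 10 = 11.1.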